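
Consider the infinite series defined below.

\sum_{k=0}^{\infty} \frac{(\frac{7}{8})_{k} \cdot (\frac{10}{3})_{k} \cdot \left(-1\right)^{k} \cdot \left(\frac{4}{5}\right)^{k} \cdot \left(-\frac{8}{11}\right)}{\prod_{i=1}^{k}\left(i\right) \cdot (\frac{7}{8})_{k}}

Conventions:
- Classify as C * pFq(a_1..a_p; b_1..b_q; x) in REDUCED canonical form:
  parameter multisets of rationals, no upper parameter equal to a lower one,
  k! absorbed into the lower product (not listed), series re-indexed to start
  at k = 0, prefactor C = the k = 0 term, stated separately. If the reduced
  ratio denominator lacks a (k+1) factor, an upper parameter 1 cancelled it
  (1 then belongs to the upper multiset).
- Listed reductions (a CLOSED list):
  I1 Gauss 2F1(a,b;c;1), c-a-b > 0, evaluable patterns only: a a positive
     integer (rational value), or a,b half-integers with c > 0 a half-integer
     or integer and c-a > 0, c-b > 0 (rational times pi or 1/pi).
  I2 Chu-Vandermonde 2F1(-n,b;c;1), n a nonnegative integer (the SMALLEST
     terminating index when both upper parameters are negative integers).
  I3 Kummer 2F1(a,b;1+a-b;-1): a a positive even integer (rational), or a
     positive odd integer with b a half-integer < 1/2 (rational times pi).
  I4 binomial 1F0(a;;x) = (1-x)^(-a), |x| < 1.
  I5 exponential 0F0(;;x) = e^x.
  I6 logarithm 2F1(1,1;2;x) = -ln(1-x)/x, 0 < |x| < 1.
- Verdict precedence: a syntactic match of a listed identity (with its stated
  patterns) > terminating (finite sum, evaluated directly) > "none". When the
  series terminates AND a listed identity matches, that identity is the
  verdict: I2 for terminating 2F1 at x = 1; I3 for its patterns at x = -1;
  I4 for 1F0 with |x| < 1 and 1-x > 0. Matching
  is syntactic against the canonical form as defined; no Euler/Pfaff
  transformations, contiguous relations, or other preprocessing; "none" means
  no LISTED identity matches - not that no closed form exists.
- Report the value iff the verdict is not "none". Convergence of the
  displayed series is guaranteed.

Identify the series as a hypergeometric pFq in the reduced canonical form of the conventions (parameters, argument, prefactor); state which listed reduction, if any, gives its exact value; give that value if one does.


Canonical form: C = -\frac{8}{11} times 1F0 with upper {\frac{10}{3}}, lower {-}, x = -\frac{4}{5}. Verdict: the binomial series (I4) matches (the 1F0 binomial series: exponent -10/3, x = -\frac{4}{5}). Hence: \left(-\frac{8}{11}\right) \cdot \left(\frac{9}{5}\right)^{-\frac{10}{3}}.

The tell: t_0 being -\frac{8}{11}, the product of the first k integers (C = -8/11, x = -4/5) is k!.
Step ratio: r(k) = -\frac{4}{5} * (k+\frac{10}{3}) / [(k+1)] - rational in k. x = -\frac{4}{5}; t_0 = -\frac{8}{11}; negate the roots.


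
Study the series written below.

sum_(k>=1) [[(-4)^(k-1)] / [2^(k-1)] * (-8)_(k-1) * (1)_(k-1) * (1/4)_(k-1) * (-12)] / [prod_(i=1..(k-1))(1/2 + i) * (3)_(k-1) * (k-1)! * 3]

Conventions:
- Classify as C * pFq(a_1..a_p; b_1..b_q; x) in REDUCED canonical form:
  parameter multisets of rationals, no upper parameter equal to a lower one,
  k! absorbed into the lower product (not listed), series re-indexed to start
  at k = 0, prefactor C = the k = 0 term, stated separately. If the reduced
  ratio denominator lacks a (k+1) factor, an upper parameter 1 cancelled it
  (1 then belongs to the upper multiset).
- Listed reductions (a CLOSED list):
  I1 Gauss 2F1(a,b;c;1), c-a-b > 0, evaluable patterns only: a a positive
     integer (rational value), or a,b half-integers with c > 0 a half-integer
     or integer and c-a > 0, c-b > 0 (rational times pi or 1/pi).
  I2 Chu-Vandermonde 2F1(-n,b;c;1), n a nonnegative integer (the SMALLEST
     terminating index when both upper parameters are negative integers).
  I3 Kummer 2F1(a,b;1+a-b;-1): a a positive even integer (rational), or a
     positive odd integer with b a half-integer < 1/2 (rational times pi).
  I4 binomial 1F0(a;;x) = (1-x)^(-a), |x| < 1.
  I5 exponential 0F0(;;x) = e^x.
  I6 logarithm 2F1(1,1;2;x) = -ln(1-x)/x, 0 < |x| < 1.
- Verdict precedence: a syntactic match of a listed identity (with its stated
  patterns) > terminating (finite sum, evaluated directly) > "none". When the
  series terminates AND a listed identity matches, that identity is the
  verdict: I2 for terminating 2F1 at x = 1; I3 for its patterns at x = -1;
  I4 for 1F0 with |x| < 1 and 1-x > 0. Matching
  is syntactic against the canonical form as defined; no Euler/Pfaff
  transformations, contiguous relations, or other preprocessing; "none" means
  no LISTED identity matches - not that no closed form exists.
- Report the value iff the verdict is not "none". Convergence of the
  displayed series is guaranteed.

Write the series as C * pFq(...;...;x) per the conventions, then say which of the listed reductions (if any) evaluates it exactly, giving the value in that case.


Key step: x = (-2) and the lower running product (C = -4) is a rising factorial.
Adjacent-term ratio: r(k) = (-2) * (k-8) (k+1/4) (k+1) / [(k+3/2) (k+3) (k+1)] - rational; roots negated = parameters, x = (-2), C = -4.

The series (x = -2) is 3F2: upper {-8, 1/4, 1}, lower {3/2, 3}, prefactor -4. Verdict: terminating. (-8)_k vanishes past k = 8, leaving a 9-term sum, computed directly. Value: -561332/10395.


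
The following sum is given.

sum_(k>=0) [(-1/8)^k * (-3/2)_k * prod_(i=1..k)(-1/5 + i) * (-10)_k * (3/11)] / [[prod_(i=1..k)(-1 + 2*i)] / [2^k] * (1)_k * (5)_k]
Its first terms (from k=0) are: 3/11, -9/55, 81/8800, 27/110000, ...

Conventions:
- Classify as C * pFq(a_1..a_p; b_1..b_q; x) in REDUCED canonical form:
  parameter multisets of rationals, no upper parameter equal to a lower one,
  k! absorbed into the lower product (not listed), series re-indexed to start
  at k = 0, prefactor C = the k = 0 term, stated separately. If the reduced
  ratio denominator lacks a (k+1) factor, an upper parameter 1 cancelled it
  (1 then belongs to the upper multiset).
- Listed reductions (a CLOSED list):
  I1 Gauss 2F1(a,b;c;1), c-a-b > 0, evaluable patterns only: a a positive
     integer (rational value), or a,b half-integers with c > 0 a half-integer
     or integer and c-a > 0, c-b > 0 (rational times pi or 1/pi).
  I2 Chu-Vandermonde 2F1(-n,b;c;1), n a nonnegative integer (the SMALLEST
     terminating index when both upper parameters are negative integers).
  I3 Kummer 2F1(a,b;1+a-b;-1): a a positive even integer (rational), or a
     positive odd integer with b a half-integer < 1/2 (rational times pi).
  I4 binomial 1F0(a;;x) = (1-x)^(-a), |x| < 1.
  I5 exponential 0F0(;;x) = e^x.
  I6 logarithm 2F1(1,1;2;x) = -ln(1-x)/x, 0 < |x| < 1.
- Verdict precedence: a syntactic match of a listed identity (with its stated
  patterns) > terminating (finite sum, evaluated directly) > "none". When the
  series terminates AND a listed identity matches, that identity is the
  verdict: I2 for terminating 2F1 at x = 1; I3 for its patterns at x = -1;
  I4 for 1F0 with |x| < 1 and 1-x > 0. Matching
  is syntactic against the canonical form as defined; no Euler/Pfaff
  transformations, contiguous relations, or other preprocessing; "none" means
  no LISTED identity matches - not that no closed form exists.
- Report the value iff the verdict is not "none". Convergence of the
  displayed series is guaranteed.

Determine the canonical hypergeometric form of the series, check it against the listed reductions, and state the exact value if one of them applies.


Reduced: x = -1/8, 3F2, upper = {-10, -3/2, 4/5}, lower = {1/2, 5}, C = 3/11. Verdict: terminating - upper -10 stops the sum at k = 10; the 11 terms are added exactly. Hence: 268869463922210570511/2267938816000000000000.

Key observation: with t_0 = 3/11, the running product (C = 3/11, x = -1/8) telescopes to a rising factorial.
Step ratio: r(k) = (-1/8) * (k-10) (k-3/2) (k+4/5) / [(k+1/2) (k+5) (k+1)] - rational; roots negated = parameters, x = (-1/8), C = 3/11.


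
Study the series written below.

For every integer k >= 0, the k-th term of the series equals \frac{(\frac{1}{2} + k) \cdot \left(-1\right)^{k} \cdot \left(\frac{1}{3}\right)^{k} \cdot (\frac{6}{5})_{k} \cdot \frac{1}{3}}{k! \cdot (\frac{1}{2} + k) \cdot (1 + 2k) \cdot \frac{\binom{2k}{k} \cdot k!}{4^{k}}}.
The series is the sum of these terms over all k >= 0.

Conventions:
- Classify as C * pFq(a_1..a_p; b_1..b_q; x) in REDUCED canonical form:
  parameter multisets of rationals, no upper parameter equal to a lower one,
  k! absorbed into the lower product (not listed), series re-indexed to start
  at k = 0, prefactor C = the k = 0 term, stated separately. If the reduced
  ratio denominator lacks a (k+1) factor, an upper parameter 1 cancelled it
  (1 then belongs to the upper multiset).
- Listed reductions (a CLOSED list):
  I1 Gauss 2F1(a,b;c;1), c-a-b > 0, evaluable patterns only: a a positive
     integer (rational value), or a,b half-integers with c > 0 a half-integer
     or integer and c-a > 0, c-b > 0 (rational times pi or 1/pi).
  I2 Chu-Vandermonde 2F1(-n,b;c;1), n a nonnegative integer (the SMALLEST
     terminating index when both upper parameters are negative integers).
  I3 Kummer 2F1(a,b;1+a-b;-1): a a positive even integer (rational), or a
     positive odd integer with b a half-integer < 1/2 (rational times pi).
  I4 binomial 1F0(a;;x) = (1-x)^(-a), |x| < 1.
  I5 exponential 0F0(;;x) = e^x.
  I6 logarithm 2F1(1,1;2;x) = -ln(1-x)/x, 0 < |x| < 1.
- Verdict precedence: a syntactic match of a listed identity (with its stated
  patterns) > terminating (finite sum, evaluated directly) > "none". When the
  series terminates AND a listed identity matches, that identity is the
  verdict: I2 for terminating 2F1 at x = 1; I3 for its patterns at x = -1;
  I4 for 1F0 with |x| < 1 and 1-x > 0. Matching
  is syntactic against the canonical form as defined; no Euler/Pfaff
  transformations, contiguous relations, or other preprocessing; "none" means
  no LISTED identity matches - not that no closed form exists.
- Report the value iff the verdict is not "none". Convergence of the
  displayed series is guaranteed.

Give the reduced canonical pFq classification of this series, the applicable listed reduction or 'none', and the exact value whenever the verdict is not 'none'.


The series (x = -\frac{1}{3}) is 1F1: upper {\frac{6}{5}}, lower {\frac{3}{2}}, prefactor \frac{1}{3}. Verdict: none. A 1F1 with upper {\frac{6}{5}} fits none of I1-I6 at x = -\frac{1}{3}; the sum runs forever.

Key step: with t_0 = \frac{1}{3}, striking the common factor k + 1/2 reduces the term (C = 1/3).
Step ratio: r(k) = -\frac{1}{3} * (k+\frac{6}{5}) / [(k+\frac{3}{2}) (k+1)] ; factor over Q: parameters, x = -\frac{1}{3}, and C = \frac{1}{3}.


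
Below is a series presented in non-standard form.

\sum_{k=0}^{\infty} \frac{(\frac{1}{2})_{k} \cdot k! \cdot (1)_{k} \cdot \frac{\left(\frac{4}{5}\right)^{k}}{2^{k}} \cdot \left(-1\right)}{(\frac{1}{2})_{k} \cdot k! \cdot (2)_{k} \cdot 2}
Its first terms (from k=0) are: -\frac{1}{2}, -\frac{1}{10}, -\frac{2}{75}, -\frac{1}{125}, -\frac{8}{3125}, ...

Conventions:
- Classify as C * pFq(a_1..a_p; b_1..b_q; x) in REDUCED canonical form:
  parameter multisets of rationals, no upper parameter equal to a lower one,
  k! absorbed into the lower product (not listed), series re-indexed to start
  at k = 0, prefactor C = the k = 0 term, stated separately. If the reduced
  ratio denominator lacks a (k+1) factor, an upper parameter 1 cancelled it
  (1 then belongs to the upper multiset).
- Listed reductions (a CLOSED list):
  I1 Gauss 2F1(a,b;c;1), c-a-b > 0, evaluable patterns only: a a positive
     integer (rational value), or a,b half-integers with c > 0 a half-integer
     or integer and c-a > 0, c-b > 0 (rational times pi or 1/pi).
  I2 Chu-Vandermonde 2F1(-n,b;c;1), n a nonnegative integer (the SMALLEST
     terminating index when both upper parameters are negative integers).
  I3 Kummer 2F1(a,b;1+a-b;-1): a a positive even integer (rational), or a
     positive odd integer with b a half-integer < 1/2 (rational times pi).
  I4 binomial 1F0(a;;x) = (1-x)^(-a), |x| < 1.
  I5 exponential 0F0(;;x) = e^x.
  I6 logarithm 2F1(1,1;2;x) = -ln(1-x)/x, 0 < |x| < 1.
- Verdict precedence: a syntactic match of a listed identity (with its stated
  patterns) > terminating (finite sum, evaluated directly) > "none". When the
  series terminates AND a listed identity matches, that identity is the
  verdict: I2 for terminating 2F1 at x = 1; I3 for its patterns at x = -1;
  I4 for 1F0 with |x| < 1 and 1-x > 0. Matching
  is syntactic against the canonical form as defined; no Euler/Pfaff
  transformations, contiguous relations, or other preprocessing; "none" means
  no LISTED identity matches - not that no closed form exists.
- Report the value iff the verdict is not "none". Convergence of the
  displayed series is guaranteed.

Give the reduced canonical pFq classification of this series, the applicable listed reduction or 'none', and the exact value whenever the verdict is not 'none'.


Prefactor -\frac{1}{2}, argument \frac{2}{5}: 2F1 with upper {1, 1} over lower {2}. Verdict: this is the logarithmic series (I6) (the logarithm: parameters (1,1;2), x = \frac{2}{5}). Its exact value is \frac{5}{4} \cdot \ln\left(\frac{3}{5}\right).

The tell: x = \frac{2}{5} and the factorial ratio (C = -1/2) (k+a-1)!/(a-1)! is a rising factorial (a)_k.
Step ratio: r(k) = \frac{2}{5} * (k+1) (k+1) / [(k+2) (k+1)] - rational in k, leading ratio \frac{2}{5}; with t_0 = -\frac{1}{2}, classification follows.


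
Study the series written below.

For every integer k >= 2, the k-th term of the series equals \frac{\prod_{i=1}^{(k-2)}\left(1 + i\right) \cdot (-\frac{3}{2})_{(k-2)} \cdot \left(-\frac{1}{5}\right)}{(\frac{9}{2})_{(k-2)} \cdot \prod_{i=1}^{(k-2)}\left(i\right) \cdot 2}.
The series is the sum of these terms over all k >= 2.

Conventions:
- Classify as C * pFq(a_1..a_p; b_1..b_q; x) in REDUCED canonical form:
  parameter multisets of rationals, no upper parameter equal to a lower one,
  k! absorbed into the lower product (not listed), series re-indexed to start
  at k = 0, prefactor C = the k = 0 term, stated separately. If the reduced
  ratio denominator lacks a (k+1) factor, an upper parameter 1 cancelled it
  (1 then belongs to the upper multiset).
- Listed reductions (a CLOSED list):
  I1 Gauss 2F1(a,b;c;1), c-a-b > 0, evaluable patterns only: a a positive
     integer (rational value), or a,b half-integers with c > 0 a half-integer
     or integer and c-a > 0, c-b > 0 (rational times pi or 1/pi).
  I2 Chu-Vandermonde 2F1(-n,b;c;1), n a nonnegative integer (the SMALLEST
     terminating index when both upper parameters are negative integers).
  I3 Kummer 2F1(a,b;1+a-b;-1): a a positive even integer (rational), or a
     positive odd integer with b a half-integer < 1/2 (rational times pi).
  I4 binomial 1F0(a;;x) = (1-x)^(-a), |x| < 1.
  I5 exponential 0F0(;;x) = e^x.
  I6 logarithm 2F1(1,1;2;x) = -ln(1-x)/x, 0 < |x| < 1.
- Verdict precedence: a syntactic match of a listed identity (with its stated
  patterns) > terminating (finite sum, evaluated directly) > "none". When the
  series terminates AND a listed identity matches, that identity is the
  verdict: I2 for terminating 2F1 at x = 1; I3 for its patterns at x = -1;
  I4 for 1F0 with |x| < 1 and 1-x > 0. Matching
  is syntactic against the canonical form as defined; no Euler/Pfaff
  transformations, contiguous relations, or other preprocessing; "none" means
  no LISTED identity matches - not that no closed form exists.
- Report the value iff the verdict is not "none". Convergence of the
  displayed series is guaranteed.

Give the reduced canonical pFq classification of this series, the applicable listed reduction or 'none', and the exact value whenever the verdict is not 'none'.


At argument 1: a 2F1 with upper {-\frac{3}{2}, 2}, lower {\frac{9}{2}}, scaled by C = -\frac{1}{10}. Verdict (x = 1): the Gauss summation I1 applies (x = 1: the Gamma ratio telescopes since c-a-b = 4 > 0 and a = 2 in Z>0). Hence: -\frac{7}{160}.

Key step: x = 1 and the constant factors (C = -1/10, x = 1) combine into one prefactor.
Ratio: r(k) = 1 * (k-\frac{3}{2}) (k+2) / [(k+\frac{9}{2}) (k+1)] - poly over poly, x = 1 from leading terms; C = -\frac{1}{10} at k = 0.


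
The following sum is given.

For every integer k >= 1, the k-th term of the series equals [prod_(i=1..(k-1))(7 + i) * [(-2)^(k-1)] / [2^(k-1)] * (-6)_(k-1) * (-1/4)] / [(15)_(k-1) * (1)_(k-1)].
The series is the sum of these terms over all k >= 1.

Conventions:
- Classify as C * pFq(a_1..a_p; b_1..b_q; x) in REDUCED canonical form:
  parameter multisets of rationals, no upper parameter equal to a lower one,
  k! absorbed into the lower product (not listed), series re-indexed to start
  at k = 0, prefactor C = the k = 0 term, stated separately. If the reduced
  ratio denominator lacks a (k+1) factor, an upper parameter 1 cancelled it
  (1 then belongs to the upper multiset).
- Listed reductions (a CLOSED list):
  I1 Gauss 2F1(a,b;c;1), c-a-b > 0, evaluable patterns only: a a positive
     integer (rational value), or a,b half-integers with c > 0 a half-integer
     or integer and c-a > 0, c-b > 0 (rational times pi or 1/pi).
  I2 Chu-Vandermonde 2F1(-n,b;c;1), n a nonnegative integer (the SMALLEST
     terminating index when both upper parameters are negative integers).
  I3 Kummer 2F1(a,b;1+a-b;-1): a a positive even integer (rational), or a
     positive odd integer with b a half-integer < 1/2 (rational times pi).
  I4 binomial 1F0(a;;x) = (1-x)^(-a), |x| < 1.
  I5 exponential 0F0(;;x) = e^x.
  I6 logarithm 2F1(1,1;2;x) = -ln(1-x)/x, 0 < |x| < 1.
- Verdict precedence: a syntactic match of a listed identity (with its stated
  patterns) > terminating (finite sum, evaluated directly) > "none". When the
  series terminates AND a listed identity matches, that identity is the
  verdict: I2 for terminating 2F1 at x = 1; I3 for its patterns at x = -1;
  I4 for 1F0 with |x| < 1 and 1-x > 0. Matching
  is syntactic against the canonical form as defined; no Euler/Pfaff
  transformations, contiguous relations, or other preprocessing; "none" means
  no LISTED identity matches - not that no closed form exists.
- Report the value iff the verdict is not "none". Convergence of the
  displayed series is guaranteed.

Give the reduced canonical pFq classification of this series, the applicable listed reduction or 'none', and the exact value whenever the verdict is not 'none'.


With C = -1/4: the canonical form is 2F1(-6, 8; 15; -1). Verdict: this is Kummer (I3) (x = -1; c = 15 equals 1+a-b for upper {-6, 8}: listed pattern). Exact value: -143/40.

Structural cue: x = (-1) and (1)_k (C = -1/4) is k! itself.
Adjacent-term ratio: r(k) = (-1) * (k-6) (k+8) / [(k+15) (k+1)] - poly over poly, x = (-1) from leading terms; C = -1/4 at k = 0.


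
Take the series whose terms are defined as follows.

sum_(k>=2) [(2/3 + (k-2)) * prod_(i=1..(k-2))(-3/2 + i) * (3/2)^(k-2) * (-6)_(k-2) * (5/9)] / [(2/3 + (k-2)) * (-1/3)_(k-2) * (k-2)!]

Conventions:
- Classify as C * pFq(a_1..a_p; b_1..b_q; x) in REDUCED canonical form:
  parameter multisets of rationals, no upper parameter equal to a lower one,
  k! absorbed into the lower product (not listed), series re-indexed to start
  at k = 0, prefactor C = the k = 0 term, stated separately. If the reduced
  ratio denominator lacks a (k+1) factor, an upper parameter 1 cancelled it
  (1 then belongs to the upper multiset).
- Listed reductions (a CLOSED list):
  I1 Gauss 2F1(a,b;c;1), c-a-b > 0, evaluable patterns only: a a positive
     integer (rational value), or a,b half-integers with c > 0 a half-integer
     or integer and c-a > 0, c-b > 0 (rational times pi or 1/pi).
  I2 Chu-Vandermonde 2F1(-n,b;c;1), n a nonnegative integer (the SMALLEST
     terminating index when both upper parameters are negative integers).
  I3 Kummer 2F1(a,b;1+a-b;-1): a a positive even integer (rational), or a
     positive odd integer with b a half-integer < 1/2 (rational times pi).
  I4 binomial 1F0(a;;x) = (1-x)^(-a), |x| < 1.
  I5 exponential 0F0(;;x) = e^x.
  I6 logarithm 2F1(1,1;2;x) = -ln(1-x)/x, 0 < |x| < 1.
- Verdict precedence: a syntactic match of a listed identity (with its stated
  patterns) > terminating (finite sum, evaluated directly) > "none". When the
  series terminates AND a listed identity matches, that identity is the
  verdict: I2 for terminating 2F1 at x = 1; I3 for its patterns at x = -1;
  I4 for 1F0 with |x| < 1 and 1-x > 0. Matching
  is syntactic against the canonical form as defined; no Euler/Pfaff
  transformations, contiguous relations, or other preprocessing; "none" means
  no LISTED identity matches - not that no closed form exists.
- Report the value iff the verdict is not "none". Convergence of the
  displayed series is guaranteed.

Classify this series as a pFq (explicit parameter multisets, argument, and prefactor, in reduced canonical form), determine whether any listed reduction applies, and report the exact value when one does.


This is 5/9 * 2F1(-6, -1/2; -1/3; 3/2) in reduced canonical form. Verdict: terminating - no listed pattern fits, but -6 in the upper list cuts the series at k = 6; direct evaluation. Value: -15315385/12976128.

The tell: x = (3/2) and the factor k + 2/3 cancels (top and bottom), leaving C = 5/9.
Step ratio: r(k) = (3/2) * (k-6) (k-1/2) / [(k-1/3) (k+1)] - rational in k, leading ratio (3/2); with t_0 = 5/9, classification follows.


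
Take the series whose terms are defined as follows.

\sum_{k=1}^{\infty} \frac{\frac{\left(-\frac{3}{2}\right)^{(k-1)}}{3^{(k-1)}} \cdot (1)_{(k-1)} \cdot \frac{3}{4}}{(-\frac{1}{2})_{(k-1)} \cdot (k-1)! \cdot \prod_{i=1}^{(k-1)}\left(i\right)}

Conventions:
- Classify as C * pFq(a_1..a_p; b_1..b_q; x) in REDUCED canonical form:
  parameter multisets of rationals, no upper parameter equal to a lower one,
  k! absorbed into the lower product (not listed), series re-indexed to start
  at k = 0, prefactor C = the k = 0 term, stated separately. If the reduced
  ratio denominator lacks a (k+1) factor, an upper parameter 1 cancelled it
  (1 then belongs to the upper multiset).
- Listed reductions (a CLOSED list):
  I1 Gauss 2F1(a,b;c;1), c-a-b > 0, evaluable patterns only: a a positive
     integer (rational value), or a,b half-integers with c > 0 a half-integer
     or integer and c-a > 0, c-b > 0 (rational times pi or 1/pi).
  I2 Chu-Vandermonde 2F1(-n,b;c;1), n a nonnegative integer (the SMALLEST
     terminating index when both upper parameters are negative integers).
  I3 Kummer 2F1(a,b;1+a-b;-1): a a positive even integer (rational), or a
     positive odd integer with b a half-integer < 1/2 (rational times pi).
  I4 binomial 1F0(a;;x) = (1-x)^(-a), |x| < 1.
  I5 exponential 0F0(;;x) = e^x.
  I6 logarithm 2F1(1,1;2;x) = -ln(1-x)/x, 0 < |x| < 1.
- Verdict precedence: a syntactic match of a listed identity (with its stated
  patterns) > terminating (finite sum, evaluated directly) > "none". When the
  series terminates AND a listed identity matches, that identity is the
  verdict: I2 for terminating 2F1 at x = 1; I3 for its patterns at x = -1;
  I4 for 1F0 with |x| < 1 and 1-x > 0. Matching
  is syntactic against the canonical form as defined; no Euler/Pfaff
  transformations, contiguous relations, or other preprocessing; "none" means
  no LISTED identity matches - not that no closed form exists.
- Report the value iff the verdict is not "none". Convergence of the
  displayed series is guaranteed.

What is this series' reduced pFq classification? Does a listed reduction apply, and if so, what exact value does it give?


First insight: t_0 being \frac{3}{4}, the two k-th powers (C = 3/4) combine into one argument.
Adjacent-term ratio: r(k) = -\frac{1}{2} * 1 / [(k-\frac{1}{2}) (k+1)] - rational in k. x = -\frac{1}{2}; t_0 = \frac{3}{4}; negate the roots.

Prefactor \frac{3}{4}, argument -\frac{1}{2}: 0F1 with upper {-} over lower {-\frac{1}{2}}. Verdict: none (x = -\frac{1}{2}): each listed identity misses the multisets {-} ; {-\frac{1}{2}}.


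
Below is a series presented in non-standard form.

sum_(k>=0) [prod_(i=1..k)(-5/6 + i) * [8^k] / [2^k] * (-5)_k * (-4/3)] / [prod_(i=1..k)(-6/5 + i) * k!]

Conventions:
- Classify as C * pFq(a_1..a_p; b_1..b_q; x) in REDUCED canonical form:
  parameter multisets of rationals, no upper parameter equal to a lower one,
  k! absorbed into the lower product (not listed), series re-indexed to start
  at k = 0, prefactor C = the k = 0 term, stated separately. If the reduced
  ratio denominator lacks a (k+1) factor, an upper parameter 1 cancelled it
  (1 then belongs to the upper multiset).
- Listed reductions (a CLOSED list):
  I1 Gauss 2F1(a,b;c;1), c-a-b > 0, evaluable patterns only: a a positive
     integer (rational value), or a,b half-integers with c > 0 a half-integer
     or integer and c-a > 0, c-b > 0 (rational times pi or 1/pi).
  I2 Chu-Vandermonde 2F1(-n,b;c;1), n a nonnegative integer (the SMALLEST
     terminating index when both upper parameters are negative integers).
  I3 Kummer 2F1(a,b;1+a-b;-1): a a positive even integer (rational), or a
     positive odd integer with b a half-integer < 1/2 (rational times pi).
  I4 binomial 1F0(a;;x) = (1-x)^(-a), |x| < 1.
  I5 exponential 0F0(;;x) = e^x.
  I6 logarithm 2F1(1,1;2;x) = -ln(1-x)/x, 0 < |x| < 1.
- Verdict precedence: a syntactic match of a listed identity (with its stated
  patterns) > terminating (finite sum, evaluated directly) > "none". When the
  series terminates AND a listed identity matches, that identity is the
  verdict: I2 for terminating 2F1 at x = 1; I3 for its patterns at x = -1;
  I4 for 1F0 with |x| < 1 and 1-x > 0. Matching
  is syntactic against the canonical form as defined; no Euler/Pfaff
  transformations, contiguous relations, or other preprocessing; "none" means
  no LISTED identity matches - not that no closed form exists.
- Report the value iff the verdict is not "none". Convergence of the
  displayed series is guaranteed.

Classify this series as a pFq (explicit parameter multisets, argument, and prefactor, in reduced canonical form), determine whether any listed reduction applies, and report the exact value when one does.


At argument 4: a 2F1 with upper {-5, 1/6}, lower {-1/5}, scaled by C = -4/3. Verdict: terminating at k = 5: the factor (-5)_k kills every later term; summing the 6 survivors is exact. Sum: -4368548/6561.

Key observation: t_0 being -4/3, the lower running product (C = -4/3) is a rising factorial.
Adjacent-term ratio: r(k) = 4 * (k-5) (k+1/6) / [(k-1/5) (k+1)] ; factor over Q: parameters, x = 4, and C = -4/3.


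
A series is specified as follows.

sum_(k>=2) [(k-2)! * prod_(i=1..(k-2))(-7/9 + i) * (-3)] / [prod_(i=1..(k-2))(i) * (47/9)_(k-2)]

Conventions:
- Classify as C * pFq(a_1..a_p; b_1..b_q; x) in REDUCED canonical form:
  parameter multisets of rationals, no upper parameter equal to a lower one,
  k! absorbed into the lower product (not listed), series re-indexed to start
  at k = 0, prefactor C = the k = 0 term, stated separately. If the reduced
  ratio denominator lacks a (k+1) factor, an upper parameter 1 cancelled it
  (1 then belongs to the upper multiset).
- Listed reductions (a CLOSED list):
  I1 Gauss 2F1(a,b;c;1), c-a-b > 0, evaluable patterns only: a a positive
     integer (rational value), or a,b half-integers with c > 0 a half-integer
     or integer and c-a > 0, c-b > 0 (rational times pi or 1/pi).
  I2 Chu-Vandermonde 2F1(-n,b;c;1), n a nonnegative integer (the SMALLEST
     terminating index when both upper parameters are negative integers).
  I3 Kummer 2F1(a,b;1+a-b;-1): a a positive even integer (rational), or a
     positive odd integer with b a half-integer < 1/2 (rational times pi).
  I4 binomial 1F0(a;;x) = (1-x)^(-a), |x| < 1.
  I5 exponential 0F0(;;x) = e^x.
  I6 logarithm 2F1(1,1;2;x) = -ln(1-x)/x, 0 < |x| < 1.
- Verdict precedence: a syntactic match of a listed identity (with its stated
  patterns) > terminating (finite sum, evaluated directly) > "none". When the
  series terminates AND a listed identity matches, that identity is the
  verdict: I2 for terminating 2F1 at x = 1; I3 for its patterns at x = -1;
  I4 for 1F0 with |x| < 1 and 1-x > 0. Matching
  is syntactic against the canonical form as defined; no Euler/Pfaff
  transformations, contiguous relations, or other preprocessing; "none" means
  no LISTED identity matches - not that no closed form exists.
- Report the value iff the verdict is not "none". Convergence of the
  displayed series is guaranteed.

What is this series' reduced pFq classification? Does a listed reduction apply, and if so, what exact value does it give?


This is -3 * 2F1(2/9, 1; 47/9; 1) in reduced canonical form. Verdict at x = 1: Gauss (I1, integer-parameter pattern) matches (x = 1: the Gamma ratio telescopes since c-a-b = 4 > 0 and a = 1 in Z>0). Hence: -19/6.

Key observation: from the first term -3: the product of the first k integers (prefactor -3) is k!.
Adjacent-term ratio: r(k) = 1 * (k+2/9) (k+1) / [(k+47/9) (k+1)] - rational in k, leading ratio 1; with t_0 = -3, classification follows.


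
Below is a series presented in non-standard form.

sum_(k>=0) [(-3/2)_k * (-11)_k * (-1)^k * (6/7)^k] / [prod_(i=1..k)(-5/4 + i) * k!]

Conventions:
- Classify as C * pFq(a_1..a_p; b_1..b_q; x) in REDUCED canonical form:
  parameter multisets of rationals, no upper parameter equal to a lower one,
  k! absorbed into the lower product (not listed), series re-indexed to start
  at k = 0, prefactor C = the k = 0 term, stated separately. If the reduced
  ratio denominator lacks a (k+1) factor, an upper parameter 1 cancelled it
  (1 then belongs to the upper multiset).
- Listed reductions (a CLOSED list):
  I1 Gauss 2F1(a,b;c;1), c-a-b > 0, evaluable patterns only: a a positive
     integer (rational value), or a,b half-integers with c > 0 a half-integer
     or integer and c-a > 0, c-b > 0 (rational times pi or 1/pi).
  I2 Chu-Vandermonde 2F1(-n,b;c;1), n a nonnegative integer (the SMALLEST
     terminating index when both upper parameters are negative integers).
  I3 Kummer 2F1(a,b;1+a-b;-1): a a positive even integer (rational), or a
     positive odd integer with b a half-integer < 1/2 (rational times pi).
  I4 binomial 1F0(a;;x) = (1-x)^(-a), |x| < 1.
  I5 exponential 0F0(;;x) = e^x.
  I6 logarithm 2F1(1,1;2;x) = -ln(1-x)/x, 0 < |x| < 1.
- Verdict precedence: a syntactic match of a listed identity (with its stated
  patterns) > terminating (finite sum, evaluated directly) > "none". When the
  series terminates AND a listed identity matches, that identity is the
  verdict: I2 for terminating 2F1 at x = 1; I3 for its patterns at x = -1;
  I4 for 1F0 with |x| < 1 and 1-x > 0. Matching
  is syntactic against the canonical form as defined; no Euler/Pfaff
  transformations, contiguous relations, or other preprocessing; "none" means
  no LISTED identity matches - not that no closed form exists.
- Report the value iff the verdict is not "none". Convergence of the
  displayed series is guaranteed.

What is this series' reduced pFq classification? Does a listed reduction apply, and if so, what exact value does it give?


With C = 1: the canonical form is 2F1(-11, -3/2; -1/4; -6/7). Verdict: terminating at k = 11: the factor (-11)_k kills every later term; summing the 12 survivors is exact. Its exact value is -97065169616210281/187507917711947.

First insight: t_0 being 1, the lower running product (prefactor 1) is a rising factorial.
Adjacent-term ratio: r(k) = (-6/7) * (k-11) (k-3/2) / [(k-1/4) (k+1)] - rational; roots negated = parameters, x = (-6/7), C = 1.


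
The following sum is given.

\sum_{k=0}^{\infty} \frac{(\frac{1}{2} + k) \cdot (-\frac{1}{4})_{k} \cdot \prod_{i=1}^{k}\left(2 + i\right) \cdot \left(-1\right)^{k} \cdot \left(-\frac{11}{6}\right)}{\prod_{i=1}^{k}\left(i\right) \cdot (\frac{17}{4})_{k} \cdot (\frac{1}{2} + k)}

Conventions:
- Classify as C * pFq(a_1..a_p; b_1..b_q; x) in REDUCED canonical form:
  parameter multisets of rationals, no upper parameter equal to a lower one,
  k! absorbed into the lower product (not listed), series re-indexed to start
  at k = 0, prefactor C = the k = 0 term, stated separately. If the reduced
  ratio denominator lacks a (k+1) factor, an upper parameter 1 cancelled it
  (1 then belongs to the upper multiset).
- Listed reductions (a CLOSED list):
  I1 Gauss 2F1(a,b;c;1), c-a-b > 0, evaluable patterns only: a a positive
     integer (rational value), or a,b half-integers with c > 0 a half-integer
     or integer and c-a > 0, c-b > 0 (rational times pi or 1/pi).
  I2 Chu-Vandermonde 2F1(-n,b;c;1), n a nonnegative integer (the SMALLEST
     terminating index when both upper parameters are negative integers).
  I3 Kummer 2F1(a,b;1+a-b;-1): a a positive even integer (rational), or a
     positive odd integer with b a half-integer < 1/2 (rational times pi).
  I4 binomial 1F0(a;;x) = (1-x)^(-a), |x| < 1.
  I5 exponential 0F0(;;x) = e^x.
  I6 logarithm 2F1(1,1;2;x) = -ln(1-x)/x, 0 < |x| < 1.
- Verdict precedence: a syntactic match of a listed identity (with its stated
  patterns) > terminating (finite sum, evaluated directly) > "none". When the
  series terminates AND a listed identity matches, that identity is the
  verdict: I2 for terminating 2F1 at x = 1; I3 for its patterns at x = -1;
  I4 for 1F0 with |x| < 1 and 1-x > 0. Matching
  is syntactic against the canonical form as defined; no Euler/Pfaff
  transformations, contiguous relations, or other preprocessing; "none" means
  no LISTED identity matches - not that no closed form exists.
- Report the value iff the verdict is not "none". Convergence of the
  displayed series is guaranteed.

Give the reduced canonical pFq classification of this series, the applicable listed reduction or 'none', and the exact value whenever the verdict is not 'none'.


First insight: t_0 being -\frac{11}{6}, the product of the first k integers (C = -11/6) is k!.
Step ratio: r(k) = -1 * (k-\frac{1}{4}) (k+3) / [(k+\frac{17}{4}) (k+1)] ; factor over Q: parameters, x = -1, and C = -\frac{11}{6}.

Classification (C = -\frac{11}{6}): 2F1 with upper {-\frac{1}{4}, 3}, lower {\frac{17}{4}}, argument x = -1. Verdict: none (x = -1): each listed identity misses the multisets {-\frac{1}{4}, 3} ; {\frac{17}{4}}.


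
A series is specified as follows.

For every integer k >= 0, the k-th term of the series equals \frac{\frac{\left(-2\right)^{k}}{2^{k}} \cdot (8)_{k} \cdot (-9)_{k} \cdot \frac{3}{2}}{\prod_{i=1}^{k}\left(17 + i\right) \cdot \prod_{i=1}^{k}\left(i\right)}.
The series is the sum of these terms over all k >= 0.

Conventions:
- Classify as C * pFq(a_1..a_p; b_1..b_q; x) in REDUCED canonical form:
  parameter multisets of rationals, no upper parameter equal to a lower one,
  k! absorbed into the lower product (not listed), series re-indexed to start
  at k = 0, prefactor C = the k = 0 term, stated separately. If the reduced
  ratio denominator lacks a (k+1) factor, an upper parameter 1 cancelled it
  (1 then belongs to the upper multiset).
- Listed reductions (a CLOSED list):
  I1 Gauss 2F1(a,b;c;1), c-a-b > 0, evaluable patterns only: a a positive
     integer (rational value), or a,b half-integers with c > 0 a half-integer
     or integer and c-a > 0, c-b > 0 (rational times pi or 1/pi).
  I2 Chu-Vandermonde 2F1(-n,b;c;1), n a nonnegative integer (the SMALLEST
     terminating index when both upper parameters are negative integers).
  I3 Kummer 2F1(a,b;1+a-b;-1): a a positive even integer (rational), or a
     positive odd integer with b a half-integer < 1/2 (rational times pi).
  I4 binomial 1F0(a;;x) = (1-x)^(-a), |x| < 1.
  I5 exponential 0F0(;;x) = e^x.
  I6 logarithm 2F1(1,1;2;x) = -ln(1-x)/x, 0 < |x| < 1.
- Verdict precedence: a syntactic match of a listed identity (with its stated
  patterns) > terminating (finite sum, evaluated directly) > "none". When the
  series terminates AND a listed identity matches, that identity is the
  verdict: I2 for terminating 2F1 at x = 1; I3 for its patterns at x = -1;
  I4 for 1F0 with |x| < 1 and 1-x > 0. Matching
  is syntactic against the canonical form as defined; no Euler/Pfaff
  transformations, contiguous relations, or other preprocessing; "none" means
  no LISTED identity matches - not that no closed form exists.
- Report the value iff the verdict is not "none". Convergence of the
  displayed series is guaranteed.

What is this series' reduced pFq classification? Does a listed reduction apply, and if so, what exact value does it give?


The tell: with t_0 = \frac{3}{2}, the product of the first k integers (C = 3/2) is k!.
Consecutive-term ratio: r(k) = -1 * (k-9) (k+8) / [(k+18) (k+1)] - rational in k, leading ratio -1; with t_0 = \frac{3}{2}, classification follows.

This is \frac{3}{2} * 2F1(-9, 8; 18; -1) in reduced canonical form. Verdict: Kummer (I3) matches (x = -1; c = 18 equals 1+a-b for upper {-9, 8}: listed pattern). Exact value: 51.


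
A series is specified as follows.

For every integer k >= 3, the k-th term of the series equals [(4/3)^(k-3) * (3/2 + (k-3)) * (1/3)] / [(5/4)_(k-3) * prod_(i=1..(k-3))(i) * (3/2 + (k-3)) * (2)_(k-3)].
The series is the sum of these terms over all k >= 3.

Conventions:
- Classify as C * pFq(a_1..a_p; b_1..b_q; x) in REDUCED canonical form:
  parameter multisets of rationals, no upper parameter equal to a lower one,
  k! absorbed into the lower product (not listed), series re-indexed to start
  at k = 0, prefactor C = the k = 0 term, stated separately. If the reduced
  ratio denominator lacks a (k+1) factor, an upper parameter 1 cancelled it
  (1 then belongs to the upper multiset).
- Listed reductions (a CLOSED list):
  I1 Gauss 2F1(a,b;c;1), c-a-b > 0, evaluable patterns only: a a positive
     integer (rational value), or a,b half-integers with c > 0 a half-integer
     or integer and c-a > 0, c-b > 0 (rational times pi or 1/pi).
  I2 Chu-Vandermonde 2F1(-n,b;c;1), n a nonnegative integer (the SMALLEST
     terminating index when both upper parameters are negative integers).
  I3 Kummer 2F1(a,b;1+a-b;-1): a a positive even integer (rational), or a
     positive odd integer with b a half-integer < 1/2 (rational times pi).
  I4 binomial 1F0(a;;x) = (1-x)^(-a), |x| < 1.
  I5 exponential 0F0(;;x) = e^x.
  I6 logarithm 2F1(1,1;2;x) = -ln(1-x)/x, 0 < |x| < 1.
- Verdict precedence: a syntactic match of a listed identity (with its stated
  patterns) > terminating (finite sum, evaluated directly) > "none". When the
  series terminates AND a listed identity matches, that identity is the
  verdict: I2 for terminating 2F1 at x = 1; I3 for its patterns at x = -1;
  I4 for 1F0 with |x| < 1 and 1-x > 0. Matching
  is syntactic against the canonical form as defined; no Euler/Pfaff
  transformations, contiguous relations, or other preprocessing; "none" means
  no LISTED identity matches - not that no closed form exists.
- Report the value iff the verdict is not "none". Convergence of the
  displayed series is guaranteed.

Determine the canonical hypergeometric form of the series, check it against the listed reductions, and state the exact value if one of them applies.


At argument 4/3: a 0F2 with upper {-}, lower {5/4, 2}, scaled by C = 1/3. Verdict: none - this 0F2 at x = 4/3 matches no listed pattern, and upper {-} holds no stopper.

First insight: x = (4/3) and striking the common factor k + 3/2 reduces the term (prefactor 1/3).
Step ratio: r(k) = (4/3) * 1 / [(k+5/4) (k+2) (k+1)] - rational in k, leading ratio (4/3); with t_0 = 1/3, classification follows.


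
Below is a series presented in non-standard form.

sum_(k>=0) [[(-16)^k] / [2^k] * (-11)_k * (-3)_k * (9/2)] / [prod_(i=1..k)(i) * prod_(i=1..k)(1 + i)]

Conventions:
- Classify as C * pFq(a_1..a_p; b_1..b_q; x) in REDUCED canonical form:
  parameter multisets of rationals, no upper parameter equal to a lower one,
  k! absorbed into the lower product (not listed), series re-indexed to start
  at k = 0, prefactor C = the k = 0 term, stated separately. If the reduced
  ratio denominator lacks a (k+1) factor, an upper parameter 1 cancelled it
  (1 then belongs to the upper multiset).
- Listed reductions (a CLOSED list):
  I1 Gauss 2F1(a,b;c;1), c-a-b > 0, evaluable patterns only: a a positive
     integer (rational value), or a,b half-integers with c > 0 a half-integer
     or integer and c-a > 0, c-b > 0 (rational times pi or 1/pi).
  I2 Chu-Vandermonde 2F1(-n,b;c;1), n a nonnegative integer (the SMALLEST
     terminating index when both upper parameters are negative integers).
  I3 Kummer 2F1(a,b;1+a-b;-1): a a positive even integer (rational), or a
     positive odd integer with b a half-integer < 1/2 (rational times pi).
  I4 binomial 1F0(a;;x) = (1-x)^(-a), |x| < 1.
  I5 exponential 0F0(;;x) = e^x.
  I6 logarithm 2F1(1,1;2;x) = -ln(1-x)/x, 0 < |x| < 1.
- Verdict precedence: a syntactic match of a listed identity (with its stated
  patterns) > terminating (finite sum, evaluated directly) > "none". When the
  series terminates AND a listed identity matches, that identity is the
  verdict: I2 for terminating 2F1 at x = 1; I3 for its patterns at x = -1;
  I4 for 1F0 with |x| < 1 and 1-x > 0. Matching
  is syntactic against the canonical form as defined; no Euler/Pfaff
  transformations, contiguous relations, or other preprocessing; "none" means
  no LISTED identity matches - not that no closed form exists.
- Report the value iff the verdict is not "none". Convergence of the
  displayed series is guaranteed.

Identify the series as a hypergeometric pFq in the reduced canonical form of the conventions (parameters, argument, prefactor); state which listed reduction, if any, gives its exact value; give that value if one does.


At argument -8: a 2F1 with upper {-11, -3}, lower {2}, scaled by C = 9/2. Verdict: terminating. With -3 upstairs the series is a 4-term polynomial sum; evaluated term by term. Value: -159579/2.

Key observation: t_0 being 9/2, the lower running product (C = 9/2) is a rising factorial.
Ratio: r(k) = (-8) * (k-11) (k-3) / [(k+2) (k+1)] - poly over poly, x = (-8) from leading terms; C = 9/2 at k = 0.
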